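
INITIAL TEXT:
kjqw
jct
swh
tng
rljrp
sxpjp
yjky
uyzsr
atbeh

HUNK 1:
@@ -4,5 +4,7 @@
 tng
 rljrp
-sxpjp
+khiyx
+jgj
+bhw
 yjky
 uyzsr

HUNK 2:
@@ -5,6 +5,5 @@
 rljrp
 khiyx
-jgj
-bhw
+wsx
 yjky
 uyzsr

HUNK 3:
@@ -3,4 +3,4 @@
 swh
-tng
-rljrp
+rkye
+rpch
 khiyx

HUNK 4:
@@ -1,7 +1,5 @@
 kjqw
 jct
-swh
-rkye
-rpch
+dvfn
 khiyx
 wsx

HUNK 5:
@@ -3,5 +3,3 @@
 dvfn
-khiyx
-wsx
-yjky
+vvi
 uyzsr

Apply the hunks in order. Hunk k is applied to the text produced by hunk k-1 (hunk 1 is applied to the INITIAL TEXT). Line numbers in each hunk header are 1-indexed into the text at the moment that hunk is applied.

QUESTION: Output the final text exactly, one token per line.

Hunk 1: at line 4 remove [sxpjp] add [khiyx,jgj,bhw] -> 11 lines: kjqw jct swh tng rljrp khiyx jgj bhw yjky uyzsr atbeh
Hunk 2: at line 5 remove [jgj,bhw] add [wsx] -> 10 lines: kjqw jct swh tng rljrp khiyx wsx yjky uyzsr atbeh
Hunk 3: at line 3 remove [tng,rljrp] add [rkye,rpch] -> 10 lines: kjqw jct swh rkye rpch khiyx wsx yjky uyzsr atbeh
Hunk 4: at line 1 remove [swh,rkye,rpch] add [dvfn] -> 8 lines: kjqw jct dvfn khiyx wsx yjky uyzsr atbeh
Hunk 5: at line 3 remove [khiyx,wsx,yjky] add [vvi] -> 6 lines: kjqw jct dvfn vvi uyzsr atbeh

Answer: kjqw
jct
dvfn
vvi
uyzsr
atbeh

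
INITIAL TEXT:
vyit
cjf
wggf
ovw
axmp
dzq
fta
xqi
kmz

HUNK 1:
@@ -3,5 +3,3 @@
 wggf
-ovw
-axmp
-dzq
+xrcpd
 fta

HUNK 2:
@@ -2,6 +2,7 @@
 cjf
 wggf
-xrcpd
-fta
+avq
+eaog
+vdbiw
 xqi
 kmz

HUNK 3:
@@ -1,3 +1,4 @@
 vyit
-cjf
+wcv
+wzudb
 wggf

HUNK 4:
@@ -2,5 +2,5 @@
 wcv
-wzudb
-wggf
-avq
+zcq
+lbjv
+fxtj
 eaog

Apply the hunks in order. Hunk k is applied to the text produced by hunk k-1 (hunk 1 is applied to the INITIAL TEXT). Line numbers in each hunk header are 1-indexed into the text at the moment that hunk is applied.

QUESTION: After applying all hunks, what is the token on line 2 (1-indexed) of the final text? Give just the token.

Hunk 1: at line 3 remove [ovw,axmp,dzq] add [xrcpd] -> 7 lines: vyit cjf wggf xrcpd fta xqi kmz
Hunk 2: at line 2 remove [xrcpd,fta] add [avq,eaog,vdbiw] -> 8 lines: vyit cjf wggf avq eaog vdbiw xqi kmz
Hunk 3: at line 1 remove [cjf] add [wcv,wzudb] -> 9 lines: vyit wcv wzudb wggf avq eaog vdbiw xqi kmz
Hunk 4: at line 2 remove [wzudb,wggf,avq] add [zcq,lbjv,fxtj] -> 9 lines: vyit wcv zcq lbjv fxtj eaog vdbiw xqi kmz
Final line 2: wcv

Answer: wcv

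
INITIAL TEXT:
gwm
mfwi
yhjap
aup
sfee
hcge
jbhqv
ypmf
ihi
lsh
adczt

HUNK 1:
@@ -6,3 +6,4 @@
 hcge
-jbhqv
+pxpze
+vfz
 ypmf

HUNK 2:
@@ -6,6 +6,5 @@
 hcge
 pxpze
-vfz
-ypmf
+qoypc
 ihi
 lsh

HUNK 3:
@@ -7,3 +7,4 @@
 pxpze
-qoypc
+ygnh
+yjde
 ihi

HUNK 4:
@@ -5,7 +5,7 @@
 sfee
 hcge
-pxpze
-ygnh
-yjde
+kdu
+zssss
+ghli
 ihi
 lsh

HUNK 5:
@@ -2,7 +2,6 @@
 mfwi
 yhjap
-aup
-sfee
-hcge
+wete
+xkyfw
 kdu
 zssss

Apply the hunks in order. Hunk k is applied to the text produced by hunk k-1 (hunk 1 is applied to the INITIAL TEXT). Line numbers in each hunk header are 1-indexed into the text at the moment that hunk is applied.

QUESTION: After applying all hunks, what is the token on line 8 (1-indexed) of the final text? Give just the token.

Hunk 1: at line 6 remove [jbhqv] add [pxpze,vfz] -> 12 lines: gwm mfwi yhjap aup sfee hcge pxpze vfz ypmf ihi lsh adczt
Hunk 2: at line 6 remove [vfz,ypmf] add [qoypc] -> 11 lines: gwm mfwi yhjap aup sfee hcge pxpze qoypc ihi lsh adczt
Hunk 3: at line 7 remove [qoypc] add [ygnh,yjde] -> 12 lines: gwm mfwi yhjap aup sfee hcge pxpze ygnh yjde ihi lsh adczt
Hunk 4: at line 5 remove [pxpze,ygnh,yjde] add [kdu,zssss,ghli] -> 12 lines: gwm mfwi yhjap aup sfee hcge kdu zssss ghli ihi lsh adczt
Hunk 5: at line 2 remove [aup,sfee,hcge] add [wete,xkyfw] -> 11 lines: gwm mfwi yhjap wete xkyfw kdu zssss ghli ihi lsh adczt
Final line 8: ghli

Answer: ghli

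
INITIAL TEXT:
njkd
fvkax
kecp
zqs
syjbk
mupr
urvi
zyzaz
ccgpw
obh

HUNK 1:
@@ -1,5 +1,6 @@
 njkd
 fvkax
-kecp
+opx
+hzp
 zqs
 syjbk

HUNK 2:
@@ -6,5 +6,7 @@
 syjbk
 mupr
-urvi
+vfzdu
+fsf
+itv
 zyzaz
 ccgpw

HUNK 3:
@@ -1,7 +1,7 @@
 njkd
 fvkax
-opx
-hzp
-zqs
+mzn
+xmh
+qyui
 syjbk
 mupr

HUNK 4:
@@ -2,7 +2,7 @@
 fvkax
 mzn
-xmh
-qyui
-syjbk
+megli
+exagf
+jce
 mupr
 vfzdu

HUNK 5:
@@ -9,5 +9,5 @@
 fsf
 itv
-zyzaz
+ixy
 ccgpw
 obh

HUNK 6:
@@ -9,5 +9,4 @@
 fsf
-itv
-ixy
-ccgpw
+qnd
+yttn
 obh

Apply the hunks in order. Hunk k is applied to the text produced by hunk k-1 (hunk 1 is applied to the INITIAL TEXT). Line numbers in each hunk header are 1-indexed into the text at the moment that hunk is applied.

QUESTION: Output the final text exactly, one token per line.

Hunk 1: at line 1 remove [kecp] add [opx,hzp] -> 11 lines: njkd fvkax opx hzp zqs syjbk mupr urvi zyzaz ccgpw obh
Hunk 2: at line 6 remove [urvi] add [vfzdu,fsf,itv] -> 13 lines: njkd fvkax opx hzp zqs syjbk mupr vfzdu fsf itv zyzaz ccgpw obh
Hunk 3: at line 1 remove [opx,hzp,zqs] add [mzn,xmh,qyui] -> 13 lines: njkd fvkax mzn xmh qyui syjbk mupr vfzdu fsf itv zyzaz ccgpw obh
Hunk 4: at line 2 remove [xmh,qyui,syjbk] add [megli,exagf,jce] -> 13 lines: njkd fvkax mzn megli exagf jce mupr vfzdu fsf itv zyzaz ccgpw obh
Hunk 5: at line 9 remove [zyzaz] add [ixy] -> 13 lines: njkd fvkax mzn megli exagf jce mupr vfzdu fsf itv ixy ccgpw obh
Hunk 6: at line 9 remove [itv,ixy,ccgpw] add [qnd,yttn] -> 12 lines: njkd fvkax mzn megli exagf jce mupr vfzdu fsf qnd yttn obh

Answer: njkd
fvkax
mzn
megli
exagf
jce
mupr
vfzdu
fsf
qnd
yttn
obh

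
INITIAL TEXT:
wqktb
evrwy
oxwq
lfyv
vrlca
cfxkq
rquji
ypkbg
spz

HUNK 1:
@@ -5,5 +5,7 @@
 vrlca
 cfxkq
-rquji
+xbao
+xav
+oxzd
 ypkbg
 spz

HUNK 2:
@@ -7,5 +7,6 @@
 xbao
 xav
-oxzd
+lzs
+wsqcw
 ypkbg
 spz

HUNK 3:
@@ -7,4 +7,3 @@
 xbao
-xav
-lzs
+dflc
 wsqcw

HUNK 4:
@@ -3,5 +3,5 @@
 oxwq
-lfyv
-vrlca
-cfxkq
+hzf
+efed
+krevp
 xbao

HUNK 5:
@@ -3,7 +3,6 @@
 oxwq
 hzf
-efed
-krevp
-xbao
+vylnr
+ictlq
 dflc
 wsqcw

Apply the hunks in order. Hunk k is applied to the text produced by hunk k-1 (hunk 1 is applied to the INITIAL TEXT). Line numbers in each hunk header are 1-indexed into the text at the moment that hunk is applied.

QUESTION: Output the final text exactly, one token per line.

Answer: wqktb
evrwy
oxwq
hzf
vylnr
ictlq
dflc
wsqcw
ypkbg
spz

Derivation:
Hunk 1: at line 5 remove [rquji] add [xbao,xav,oxzd] -> 11 lines: wqktb evrwy oxwq lfyv vrlca cfxkq xbao xav oxzd ypkbg spz
Hunk 2: at line 7 remove [oxzd] add [lzs,wsqcw] -> 12 lines: wqktb evrwy oxwq lfyv vrlca cfxkq xbao xav lzs wsqcw ypkbg spz
Hunk 3: at line 7 remove [xav,lzs] add [dflc] -> 11 lines: wqktb evrwy oxwq lfyv vrlca cfxkq xbao dflc wsqcw ypkbg spz
Hunk 4: at line 3 remove [lfyv,vrlca,cfxkq] add [hzf,efed,krevp] -> 11 lines: wqktb evrwy oxwq hzf efed krevp xbao dflc wsqcw ypkbg spz
Hunk 5: at line 3 remove [efed,krevp,xbao] add [vylnr,ictlq] -> 10 lines: wqktb evrwy oxwq hzf vylnr ictlq dflc wsqcw ypkbg spz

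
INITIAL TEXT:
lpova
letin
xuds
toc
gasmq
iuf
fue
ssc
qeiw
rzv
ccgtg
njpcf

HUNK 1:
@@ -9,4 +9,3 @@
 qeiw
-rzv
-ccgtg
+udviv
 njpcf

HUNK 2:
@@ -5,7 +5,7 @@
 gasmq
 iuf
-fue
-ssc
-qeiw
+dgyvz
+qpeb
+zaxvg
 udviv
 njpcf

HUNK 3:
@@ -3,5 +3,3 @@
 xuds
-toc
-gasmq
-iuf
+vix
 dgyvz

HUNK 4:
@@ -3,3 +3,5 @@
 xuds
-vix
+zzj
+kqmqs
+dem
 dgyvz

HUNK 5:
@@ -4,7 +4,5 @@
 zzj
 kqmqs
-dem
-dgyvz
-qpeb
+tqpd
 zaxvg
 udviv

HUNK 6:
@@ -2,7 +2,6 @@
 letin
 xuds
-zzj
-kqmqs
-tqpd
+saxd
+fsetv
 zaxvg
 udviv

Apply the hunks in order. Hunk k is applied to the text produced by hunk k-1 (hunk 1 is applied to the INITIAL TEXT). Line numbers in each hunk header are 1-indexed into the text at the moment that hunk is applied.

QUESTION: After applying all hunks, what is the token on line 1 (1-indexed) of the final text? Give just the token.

Answer: lpova

Derivation:
Hunk 1: at line 9 remove [rzv,ccgtg] add [udviv] -> 11 lines: lpova letin xuds toc gasmq iuf fue ssc qeiw udviv njpcf
Hunk 2: at line 5 remove [fue,ssc,qeiw] add [dgyvz,qpeb,zaxvg] -> 11 lines: lpova letin xuds toc gasmq iuf dgyvz qpeb zaxvg udviv njpcf
Hunk 3: at line 3 remove [toc,gasmq,iuf] add [vix] -> 9 lines: lpova letin xuds vix dgyvz qpeb zaxvg udviv njpcf
Hunk 4: at line 3 remove [vix] add [zzj,kqmqs,dem] -> 11 lines: lpova letin xuds zzj kqmqs dem dgyvz qpeb zaxvg udviv njpcf
Hunk 5: at line 4 remove [dem,dgyvz,qpeb] add [tqpd] -> 9 lines: lpova letin xuds zzj kqmqs tqpd zaxvg udviv njpcf
Hunk 6: at line 2 remove [zzj,kqmqs,tqpd] add [saxd,fsetv] -> 8 lines: lpova letin xuds saxd fsetv zaxvg udviv njpcf
Final line 1: lpova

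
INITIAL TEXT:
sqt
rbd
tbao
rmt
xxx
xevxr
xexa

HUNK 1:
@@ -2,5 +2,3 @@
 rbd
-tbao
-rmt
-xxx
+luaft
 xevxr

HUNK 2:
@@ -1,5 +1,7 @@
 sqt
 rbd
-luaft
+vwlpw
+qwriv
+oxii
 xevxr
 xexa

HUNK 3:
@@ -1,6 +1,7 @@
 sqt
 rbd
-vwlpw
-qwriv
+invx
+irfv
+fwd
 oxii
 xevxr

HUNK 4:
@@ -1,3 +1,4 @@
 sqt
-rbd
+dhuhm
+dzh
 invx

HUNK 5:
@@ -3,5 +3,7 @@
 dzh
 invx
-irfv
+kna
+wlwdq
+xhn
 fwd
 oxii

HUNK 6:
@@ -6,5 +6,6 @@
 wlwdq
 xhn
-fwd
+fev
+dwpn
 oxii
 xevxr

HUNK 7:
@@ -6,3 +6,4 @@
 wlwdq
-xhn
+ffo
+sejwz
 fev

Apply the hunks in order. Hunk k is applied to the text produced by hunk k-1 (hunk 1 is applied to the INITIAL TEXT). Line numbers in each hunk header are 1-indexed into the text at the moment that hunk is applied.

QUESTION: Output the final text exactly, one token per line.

Hunk 1: at line 2 remove [tbao,rmt,xxx] add [luaft] -> 5 lines: sqt rbd luaft xevxr xexa
Hunk 2: at line 1 remove [luaft] add [vwlpw,qwriv,oxii] -> 7 lines: sqt rbd vwlpw qwriv oxii xevxr xexa
Hunk 3: at line 1 remove [vwlpw,qwriv] add [invx,irfv,fwd] -> 8 lines: sqt rbd invx irfv fwd oxii xevxr xexa
Hunk 4: at line 1 remove [rbd] add [dhuhm,dzh] -> 9 lines: sqt dhuhm dzh invx irfv fwd oxii xevxr xexa
Hunk 5: at line 3 remove [irfv] add [kna,wlwdq,xhn] -> 11 lines: sqt dhuhm dzh invx kna wlwdq xhn fwd oxii xevxr xexa
Hunk 6: at line 6 remove [fwd] add [fev,dwpn] -> 12 lines: sqt dhuhm dzh invx kna wlwdq xhn fev dwpn oxii xevxr xexa
Hunk 7: at line 6 remove [xhn] add [ffo,sejwz] -> 13 lines: sqt dhuhm dzh invx kna wlwdq ffo sejwz fev dwpn oxii xevxr xexa

Answer: sqt
dhuhm
dzh
invx
kna
wlwdq
ffo
sejwz
fev
dwpn
oxii
xevxr
xexa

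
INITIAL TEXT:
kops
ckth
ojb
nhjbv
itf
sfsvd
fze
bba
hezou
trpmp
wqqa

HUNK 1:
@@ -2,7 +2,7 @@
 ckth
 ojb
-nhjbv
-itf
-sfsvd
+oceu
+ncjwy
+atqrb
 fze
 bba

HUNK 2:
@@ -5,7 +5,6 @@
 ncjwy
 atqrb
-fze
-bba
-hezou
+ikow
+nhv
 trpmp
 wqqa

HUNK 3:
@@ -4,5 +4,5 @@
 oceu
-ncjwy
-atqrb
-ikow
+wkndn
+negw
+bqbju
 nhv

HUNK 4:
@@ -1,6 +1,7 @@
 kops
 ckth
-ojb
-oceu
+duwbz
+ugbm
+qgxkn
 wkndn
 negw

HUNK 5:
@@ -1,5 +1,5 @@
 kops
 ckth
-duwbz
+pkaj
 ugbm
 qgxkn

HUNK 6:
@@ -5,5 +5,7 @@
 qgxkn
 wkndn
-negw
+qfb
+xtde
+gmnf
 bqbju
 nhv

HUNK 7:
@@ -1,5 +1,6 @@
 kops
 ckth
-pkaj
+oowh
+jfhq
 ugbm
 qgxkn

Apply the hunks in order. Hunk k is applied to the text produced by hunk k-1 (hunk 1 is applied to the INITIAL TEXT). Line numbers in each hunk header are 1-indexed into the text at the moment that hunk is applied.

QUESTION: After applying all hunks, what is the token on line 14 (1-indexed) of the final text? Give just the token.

Hunk 1: at line 2 remove [nhjbv,itf,sfsvd] add [oceu,ncjwy,atqrb] -> 11 lines: kops ckth ojb oceu ncjwy atqrb fze bba hezou trpmp wqqa
Hunk 2: at line 5 remove [fze,bba,hezou] add [ikow,nhv] -> 10 lines: kops ckth ojb oceu ncjwy atqrb ikow nhv trpmp wqqa
Hunk 3: at line 4 remove [ncjwy,atqrb,ikow] add [wkndn,negw,bqbju] -> 10 lines: kops ckth ojb oceu wkndn negw bqbju nhv trpmp wqqa
Hunk 4: at line 1 remove [ojb,oceu] add [duwbz,ugbm,qgxkn] -> 11 lines: kops ckth duwbz ugbm qgxkn wkndn negw bqbju nhv trpmp wqqa
Hunk 5: at line 1 remove [duwbz] add [pkaj] -> 11 lines: kops ckth pkaj ugbm qgxkn wkndn negw bqbju nhv trpmp wqqa
Hunk 6: at line 5 remove [negw] add [qfb,xtde,gmnf] -> 13 lines: kops ckth pkaj ugbm qgxkn wkndn qfb xtde gmnf bqbju nhv trpmp wqqa
Hunk 7: at line 1 remove [pkaj] add [oowh,jfhq] -> 14 lines: kops ckth oowh jfhq ugbm qgxkn wkndn qfb xtde gmnf bqbju nhv trpmp wqqa
Final line 14: wqqa

Answer: wqqa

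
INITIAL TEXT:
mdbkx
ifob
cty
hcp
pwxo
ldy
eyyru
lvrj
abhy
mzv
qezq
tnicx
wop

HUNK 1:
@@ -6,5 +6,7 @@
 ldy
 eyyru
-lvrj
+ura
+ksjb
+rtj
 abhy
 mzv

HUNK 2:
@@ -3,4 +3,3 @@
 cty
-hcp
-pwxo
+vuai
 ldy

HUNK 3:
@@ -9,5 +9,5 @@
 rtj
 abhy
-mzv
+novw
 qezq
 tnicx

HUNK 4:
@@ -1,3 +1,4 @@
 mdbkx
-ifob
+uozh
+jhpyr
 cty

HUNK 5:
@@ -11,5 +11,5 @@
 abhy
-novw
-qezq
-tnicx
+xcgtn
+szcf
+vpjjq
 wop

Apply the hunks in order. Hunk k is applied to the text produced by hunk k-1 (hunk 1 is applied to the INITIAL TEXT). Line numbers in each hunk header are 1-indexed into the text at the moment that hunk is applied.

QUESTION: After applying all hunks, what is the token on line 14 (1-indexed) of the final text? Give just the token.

Answer: vpjjq

Derivation:
Hunk 1: at line 6 remove [lvrj] add [ura,ksjb,rtj] -> 15 lines: mdbkx ifob cty hcp pwxo ldy eyyru ura ksjb rtj abhy mzv qezq tnicx wop
Hunk 2: at line 3 remove [hcp,pwxo] add [vuai] -> 14 lines: mdbkx ifob cty vuai ldy eyyru ura ksjb rtj abhy mzv qezq tnicx wop
Hunk 3: at line 9 remove [mzv] add [novw] -> 14 lines: mdbkx ifob cty vuai ldy eyyru ura ksjb rtj abhy novw qezq tnicx wop
Hunk 4: at line 1 remove [ifob] add [uozh,jhpyr] -> 15 lines: mdbkx uozh jhpyr cty vuai ldy eyyru ura ksjb rtj abhy novw qezq tnicx wop
Hunk 5: at line 11 remove [novw,qezq,tnicx] add [xcgtn,szcf,vpjjq] -> 15 lines: mdbkx uozh jhpyr cty vuai ldy eyyru ura ksjb rtj abhy xcgtn szcf vpjjq wop
Final line 14: vpjjq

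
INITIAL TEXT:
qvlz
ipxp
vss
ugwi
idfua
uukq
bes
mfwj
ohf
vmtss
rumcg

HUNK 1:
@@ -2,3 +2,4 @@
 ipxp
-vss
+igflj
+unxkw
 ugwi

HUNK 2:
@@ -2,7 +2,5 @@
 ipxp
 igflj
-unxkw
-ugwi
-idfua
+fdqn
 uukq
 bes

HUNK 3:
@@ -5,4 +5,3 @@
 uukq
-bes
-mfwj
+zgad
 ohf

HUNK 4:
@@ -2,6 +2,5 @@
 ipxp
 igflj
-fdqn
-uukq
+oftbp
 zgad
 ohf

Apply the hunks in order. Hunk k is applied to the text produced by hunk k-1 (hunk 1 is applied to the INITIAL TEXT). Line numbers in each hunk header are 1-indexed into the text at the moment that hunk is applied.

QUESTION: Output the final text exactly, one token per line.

Hunk 1: at line 2 remove [vss] add [igflj,unxkw] -> 12 lines: qvlz ipxp igflj unxkw ugwi idfua uukq bes mfwj ohf vmtss rumcg
Hunk 2: at line 2 remove [unxkw,ugwi,idfua] add [fdqn] -> 10 lines: qvlz ipxp igflj fdqn uukq bes mfwj ohf vmtss rumcg
Hunk 3: at line 5 remove [bes,mfwj] add [zgad] -> 9 lines: qvlz ipxp igflj fdqn uukq zgad ohf vmtss rumcg
Hunk 4: at line 2 remove [fdqn,uukq] add [oftbp] -> 8 lines: qvlz ipxp igflj oftbp zgad ohf vmtss rumcg

Answer: qvlz
ipxp
igflj
oftbp
zgad
ohf
vmtss
rumcg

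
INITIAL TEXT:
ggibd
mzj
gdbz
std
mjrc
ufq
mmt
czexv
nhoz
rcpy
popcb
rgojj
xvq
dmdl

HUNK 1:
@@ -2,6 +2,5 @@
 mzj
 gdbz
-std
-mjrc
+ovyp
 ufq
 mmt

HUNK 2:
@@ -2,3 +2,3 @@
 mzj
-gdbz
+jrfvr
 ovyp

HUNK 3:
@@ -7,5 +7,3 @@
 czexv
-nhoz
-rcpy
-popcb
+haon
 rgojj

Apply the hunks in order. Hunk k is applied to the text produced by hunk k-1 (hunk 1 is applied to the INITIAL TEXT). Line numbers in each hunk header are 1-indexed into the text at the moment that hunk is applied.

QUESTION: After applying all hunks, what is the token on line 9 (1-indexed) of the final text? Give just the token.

Answer: rgojj

Derivation:
Hunk 1: at line 2 remove [std,mjrc] add [ovyp] -> 13 lines: ggibd mzj gdbz ovyp ufq mmt czexv nhoz rcpy popcb rgojj xvq dmdl
Hunk 2: at line 2 remove [gdbz] add [jrfvr] -> 13 lines: ggibd mzj jrfvr ovyp ufq mmt czexv nhoz rcpy popcb rgojj xvq dmdl
Hunk 3: at line 7 remove [nhoz,rcpy,popcb] add [haon] -> 11 lines: ggibd mzj jrfvr ovyp ufq mmt czexv haon rgojj xvq dmdl
Final line 9: rgojj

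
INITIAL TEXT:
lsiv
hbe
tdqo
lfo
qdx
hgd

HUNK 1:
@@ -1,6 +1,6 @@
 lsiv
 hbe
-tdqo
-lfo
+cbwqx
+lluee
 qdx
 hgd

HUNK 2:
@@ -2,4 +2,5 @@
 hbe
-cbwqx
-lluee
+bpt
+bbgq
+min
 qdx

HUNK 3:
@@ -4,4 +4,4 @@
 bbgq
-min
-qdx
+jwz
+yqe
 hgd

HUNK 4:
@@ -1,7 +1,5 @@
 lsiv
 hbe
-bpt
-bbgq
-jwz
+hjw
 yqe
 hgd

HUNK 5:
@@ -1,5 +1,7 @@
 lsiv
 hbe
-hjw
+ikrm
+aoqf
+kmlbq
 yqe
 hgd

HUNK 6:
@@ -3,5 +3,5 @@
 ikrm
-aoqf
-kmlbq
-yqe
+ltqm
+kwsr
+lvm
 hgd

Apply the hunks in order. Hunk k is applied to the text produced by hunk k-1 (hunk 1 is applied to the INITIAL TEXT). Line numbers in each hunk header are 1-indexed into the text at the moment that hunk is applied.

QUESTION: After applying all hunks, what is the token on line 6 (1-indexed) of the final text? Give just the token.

Hunk 1: at line 1 remove [tdqo,lfo] add [cbwqx,lluee] -> 6 lines: lsiv hbe cbwqx lluee qdx hgd
Hunk 2: at line 2 remove [cbwqx,lluee] add [bpt,bbgq,min] -> 7 lines: lsiv hbe bpt bbgq min qdx hgd
Hunk 3: at line 4 remove [min,qdx] add [jwz,yqe] -> 7 lines: lsiv hbe bpt bbgq jwz yqe hgd
Hunk 4: at line 1 remove [bpt,bbgq,jwz] add [hjw] -> 5 lines: lsiv hbe hjw yqe hgd
Hunk 5: at line 1 remove [hjw] add [ikrm,aoqf,kmlbq] -> 7 lines: lsiv hbe ikrm aoqf kmlbq yqe hgd
Hunk 6: at line 3 remove [aoqf,kmlbq,yqe] add [ltqm,kwsr,lvm] -> 7 lines: lsiv hbe ikrm ltqm kwsr lvm hgd
Final line 6: lvm

Answer: lvm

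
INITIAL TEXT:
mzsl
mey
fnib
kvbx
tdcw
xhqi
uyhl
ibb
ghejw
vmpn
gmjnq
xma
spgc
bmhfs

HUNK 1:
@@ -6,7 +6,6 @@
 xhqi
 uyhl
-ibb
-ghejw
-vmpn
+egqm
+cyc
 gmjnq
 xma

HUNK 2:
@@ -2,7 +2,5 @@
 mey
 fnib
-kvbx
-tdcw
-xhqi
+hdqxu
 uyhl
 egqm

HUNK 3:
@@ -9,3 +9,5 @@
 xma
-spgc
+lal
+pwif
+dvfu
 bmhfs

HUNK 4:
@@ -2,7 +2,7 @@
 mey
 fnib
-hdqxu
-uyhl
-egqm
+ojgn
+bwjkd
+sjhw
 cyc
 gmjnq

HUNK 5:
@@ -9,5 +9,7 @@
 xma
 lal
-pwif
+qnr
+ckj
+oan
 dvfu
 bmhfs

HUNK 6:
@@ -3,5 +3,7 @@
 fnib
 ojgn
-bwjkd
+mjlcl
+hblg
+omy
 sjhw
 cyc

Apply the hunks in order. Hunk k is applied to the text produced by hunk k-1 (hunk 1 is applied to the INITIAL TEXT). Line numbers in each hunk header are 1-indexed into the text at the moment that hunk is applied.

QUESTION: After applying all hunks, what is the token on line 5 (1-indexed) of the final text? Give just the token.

Answer: mjlcl

Derivation:
Hunk 1: at line 6 remove [ibb,ghejw,vmpn] add [egqm,cyc] -> 13 lines: mzsl mey fnib kvbx tdcw xhqi uyhl egqm cyc gmjnq xma spgc bmhfs
Hunk 2: at line 2 remove [kvbx,tdcw,xhqi] add [hdqxu] -> 11 lines: mzsl mey fnib hdqxu uyhl egqm cyc gmjnq xma spgc bmhfs
Hunk 3: at line 9 remove [spgc] add [lal,pwif,dvfu] -> 13 lines: mzsl mey fnib hdqxu uyhl egqm cyc gmjnq xma lal pwif dvfu bmhfs
Hunk 4: at line 2 remove [hdqxu,uyhl,egqm] add [ojgn,bwjkd,sjhw] -> 13 lines: mzsl mey fnib ojgn bwjkd sjhw cyc gmjnq xma lal pwif dvfu bmhfs
Hunk 5: at line 9 remove [pwif] add [qnr,ckj,oan] -> 15 lines: mzsl mey fnib ojgn bwjkd sjhw cyc gmjnq xma lal qnr ckj oan dvfu bmhfs
Hunk 6: at line 3 remove [bwjkd] add [mjlcl,hblg,omy] -> 17 lines: mzsl mey fnib ojgn mjlcl hblg omy sjhw cyc gmjnq xma lal qnr ckj oan dvfu bmhfs
Final line 5: mjlcl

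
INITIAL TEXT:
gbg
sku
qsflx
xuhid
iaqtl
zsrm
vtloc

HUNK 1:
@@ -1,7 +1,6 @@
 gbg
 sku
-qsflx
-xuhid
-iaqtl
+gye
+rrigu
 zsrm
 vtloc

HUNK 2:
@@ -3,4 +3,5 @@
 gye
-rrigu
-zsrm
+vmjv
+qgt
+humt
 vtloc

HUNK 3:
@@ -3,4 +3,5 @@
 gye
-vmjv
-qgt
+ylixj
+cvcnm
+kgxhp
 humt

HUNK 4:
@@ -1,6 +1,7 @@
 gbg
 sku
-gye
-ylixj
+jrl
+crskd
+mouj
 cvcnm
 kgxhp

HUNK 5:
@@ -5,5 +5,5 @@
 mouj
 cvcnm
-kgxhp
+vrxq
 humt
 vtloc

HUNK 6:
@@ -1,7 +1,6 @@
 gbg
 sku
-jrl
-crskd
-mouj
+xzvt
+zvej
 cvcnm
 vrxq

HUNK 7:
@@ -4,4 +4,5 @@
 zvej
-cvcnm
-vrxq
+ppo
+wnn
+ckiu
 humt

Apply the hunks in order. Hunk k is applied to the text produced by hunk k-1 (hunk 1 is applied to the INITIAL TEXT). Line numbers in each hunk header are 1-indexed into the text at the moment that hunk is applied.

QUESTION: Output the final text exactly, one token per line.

Answer: gbg
sku
xzvt
zvej
ppo
wnn
ckiu
humt
vtloc

Derivation:
Hunk 1: at line 1 remove [qsflx,xuhid,iaqtl] add [gye,rrigu] -> 6 lines: gbg sku gye rrigu zsrm vtloc
Hunk 2: at line 3 remove [rrigu,zsrm] add [vmjv,qgt,humt] -> 7 lines: gbg sku gye vmjv qgt humt vtloc
Hunk 3: at line 3 remove [vmjv,qgt] add [ylixj,cvcnm,kgxhp] -> 8 lines: gbg sku gye ylixj cvcnm kgxhp humt vtloc
Hunk 4: at line 1 remove [gye,ylixj] add [jrl,crskd,mouj] -> 9 lines: gbg sku jrl crskd mouj cvcnm kgxhp humt vtloc
Hunk 5: at line 5 remove [kgxhp] add [vrxq] -> 9 lines: gbg sku jrl crskd mouj cvcnm vrxq humt vtloc
Hunk 6: at line 1 remove [jrl,crskd,mouj] add [xzvt,zvej] -> 8 lines: gbg sku xzvt zvej cvcnm vrxq humt vtloc
Hunk 7: at line 4 remove [cvcnm,vrxq] add [ppo,wnn,ckiu] -> 9 lines: gbg sku xzvt zvej ppo wnn ckiu humt vtloc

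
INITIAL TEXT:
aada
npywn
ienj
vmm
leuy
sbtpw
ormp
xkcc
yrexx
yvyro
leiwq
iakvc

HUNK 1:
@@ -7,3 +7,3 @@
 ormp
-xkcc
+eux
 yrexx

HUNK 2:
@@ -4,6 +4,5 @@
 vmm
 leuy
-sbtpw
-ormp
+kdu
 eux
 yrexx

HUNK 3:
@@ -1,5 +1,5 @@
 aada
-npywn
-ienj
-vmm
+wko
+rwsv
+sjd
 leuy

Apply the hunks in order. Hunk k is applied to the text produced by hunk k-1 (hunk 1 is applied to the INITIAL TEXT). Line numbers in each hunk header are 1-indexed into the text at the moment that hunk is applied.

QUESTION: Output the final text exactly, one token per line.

Answer: aada
wko
rwsv
sjd
leuy
kdu
eux
yrexx
yvyro
leiwq
iakvc

Derivation:
Hunk 1: at line 7 remove [xkcc] add [eux] -> 12 lines: aada npywn ienj vmm leuy sbtpw ormp eux yrexx yvyro leiwq iakvc
Hunk 2: at line 4 remove [sbtpw,ormp] add [kdu] -> 11 lines: aada npywn ienj vmm leuy kdu eux yrexx yvyro leiwq iakvc
Hunk 3: at line 1 remove [npywn,ienj,vmm] add [wko,rwsv,sjd] -> 11 lines: aada wko rwsv sjd leuy kdu eux yrexx yvyro leiwq iakvc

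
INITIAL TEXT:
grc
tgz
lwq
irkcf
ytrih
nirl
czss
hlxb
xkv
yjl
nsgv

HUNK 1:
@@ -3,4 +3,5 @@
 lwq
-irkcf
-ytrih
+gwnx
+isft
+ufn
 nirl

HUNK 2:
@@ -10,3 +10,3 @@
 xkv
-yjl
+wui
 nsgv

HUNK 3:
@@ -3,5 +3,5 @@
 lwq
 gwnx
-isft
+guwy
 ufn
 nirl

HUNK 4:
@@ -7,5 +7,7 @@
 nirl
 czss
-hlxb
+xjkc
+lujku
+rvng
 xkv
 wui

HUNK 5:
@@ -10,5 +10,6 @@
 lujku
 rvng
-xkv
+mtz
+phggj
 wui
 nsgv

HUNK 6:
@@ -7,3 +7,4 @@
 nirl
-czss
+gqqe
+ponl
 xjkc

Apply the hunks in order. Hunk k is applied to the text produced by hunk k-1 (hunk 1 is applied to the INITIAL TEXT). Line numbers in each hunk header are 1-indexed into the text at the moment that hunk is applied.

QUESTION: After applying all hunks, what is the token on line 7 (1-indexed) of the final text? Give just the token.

Answer: nirl

Derivation:
Hunk 1: at line 3 remove [irkcf,ytrih] add [gwnx,isft,ufn] -> 12 lines: grc tgz lwq gwnx isft ufn nirl czss hlxb xkv yjl nsgv
Hunk 2: at line 10 remove [yjl] add [wui] -> 12 lines: grc tgz lwq gwnx isft ufn nirl czss hlxb xkv wui nsgv
Hunk 3: at line 3 remove [isft] add [guwy] -> 12 lines: grc tgz lwq gwnx guwy ufn nirl czss hlxb xkv wui nsgv
Hunk 4: at line 7 remove [hlxb] add [xjkc,lujku,rvng] -> 14 lines: grc tgz lwq gwnx guwy ufn nirl czss xjkc lujku rvng xkv wui nsgv
Hunk 5: at line 10 remove [xkv] add [mtz,phggj] -> 15 lines: grc tgz lwq gwnx guwy ufn nirl czss xjkc lujku rvng mtz phggj wui nsgv
Hunk 6: at line 7 remove [czss] add [gqqe,ponl] -> 16 lines: grc tgz lwq gwnx guwy ufn nirl gqqe ponl xjkc lujku rvng mtz phggj wui nsgv
Final line 7: nirl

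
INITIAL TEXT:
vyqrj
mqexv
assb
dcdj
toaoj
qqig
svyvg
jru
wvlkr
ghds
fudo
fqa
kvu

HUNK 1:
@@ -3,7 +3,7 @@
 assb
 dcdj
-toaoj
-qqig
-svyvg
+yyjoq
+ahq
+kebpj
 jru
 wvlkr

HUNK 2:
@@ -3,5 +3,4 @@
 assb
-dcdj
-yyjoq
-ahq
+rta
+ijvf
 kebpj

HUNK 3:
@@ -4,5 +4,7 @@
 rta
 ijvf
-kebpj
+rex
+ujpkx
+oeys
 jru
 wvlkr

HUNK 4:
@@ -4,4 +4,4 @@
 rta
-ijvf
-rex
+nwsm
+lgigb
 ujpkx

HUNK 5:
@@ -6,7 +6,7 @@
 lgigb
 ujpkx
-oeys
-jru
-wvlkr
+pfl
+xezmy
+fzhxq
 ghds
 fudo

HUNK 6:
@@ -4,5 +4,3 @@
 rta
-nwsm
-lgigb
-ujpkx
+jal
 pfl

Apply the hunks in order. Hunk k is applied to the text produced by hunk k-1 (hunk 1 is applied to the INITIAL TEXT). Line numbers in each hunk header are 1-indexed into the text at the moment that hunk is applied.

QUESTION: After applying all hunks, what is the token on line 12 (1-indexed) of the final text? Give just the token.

Hunk 1: at line 3 remove [toaoj,qqig,svyvg] add [yyjoq,ahq,kebpj] -> 13 lines: vyqrj mqexv assb dcdj yyjoq ahq kebpj jru wvlkr ghds fudo fqa kvu
Hunk 2: at line 3 remove [dcdj,yyjoq,ahq] add [rta,ijvf] -> 12 lines: vyqrj mqexv assb rta ijvf kebpj jru wvlkr ghds fudo fqa kvu
Hunk 3: at line 4 remove [kebpj] add [rex,ujpkx,oeys] -> 14 lines: vyqrj mqexv assb rta ijvf rex ujpkx oeys jru wvlkr ghds fudo fqa kvu
Hunk 4: at line 4 remove [ijvf,rex] add [nwsm,lgigb] -> 14 lines: vyqrj mqexv assb rta nwsm lgigb ujpkx oeys jru wvlkr ghds fudo fqa kvu
Hunk 5: at line 6 remove [oeys,jru,wvlkr] add [pfl,xezmy,fzhxq] -> 14 lines: vyqrj mqexv assb rta nwsm lgigb ujpkx pfl xezmy fzhxq ghds fudo fqa kvu
Hunk 6: at line 4 remove [nwsm,lgigb,ujpkx] add [jal] -> 12 lines: vyqrj mqexv assb rta jal pfl xezmy fzhxq ghds fudo fqa kvu
Final line 12: kvu

Answer: kvu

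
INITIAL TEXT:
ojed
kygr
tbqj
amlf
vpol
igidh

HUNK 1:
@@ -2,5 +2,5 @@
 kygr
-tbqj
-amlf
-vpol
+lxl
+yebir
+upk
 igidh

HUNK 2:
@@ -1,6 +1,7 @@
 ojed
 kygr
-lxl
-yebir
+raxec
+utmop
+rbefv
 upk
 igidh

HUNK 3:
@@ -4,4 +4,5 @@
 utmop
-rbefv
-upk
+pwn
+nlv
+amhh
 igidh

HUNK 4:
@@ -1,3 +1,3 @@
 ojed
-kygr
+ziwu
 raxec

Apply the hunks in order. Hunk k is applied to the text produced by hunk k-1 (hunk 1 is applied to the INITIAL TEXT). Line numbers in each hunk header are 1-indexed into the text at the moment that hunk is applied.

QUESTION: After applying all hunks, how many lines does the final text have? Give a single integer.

Answer: 8

Derivation:
Hunk 1: at line 2 remove [tbqj,amlf,vpol] add [lxl,yebir,upk] -> 6 lines: ojed kygr lxl yebir upk igidh
Hunk 2: at line 1 remove [lxl,yebir] add [raxec,utmop,rbefv] -> 7 lines: ojed kygr raxec utmop rbefv upk igidh
Hunk 3: at line 4 remove [rbefv,upk] add [pwn,nlv,amhh] -> 8 lines: ojed kygr raxec utmop pwn nlv amhh igidh
Hunk 4: at line 1 remove [kygr] add [ziwu] -> 8 lines: ojed ziwu raxec utmop pwn nlv amhh igidh
Final line count: 8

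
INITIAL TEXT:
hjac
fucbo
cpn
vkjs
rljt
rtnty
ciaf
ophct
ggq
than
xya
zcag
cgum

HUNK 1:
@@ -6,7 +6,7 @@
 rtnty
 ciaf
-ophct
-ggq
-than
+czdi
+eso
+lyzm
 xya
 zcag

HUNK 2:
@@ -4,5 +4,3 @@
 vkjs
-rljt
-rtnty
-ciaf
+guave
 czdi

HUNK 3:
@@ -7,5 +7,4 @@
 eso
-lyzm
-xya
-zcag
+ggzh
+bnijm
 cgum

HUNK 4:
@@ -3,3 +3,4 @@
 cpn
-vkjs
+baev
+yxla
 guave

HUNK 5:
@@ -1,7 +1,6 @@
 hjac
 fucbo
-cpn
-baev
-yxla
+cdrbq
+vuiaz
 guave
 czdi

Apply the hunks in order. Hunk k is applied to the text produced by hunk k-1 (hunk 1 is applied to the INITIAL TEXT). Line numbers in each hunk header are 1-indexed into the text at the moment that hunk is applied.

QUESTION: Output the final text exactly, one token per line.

Hunk 1: at line 6 remove [ophct,ggq,than] add [czdi,eso,lyzm] -> 13 lines: hjac fucbo cpn vkjs rljt rtnty ciaf czdi eso lyzm xya zcag cgum
Hunk 2: at line 4 remove [rljt,rtnty,ciaf] add [guave] -> 11 lines: hjac fucbo cpn vkjs guave czdi eso lyzm xya zcag cgum
Hunk 3: at line 7 remove [lyzm,xya,zcag] add [ggzh,bnijm] -> 10 lines: hjac fucbo cpn vkjs guave czdi eso ggzh bnijm cgum
Hunk 4: at line 3 remove [vkjs] add [baev,yxla] -> 11 lines: hjac fucbo cpn baev yxla guave czdi eso ggzh bnijm cgum
Hunk 5: at line 1 remove [cpn,baev,yxla] add [cdrbq,vuiaz] -> 10 lines: hjac fucbo cdrbq vuiaz guave czdi eso ggzh bnijm cgum

Answer: hjac
fucbo
cdrbq
vuiaz
guave
czdi
eso
ggzh
bnijm
cgum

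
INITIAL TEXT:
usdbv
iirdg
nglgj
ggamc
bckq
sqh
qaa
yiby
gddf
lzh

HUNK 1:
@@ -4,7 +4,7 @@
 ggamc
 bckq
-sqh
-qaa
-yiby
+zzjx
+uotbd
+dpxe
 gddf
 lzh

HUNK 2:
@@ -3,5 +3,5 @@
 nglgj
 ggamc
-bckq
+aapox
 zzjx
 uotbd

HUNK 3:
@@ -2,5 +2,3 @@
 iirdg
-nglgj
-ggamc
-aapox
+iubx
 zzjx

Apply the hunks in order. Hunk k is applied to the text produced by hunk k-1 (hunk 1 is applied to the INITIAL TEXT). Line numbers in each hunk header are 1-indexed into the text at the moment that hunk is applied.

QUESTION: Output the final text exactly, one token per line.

Hunk 1: at line 4 remove [sqh,qaa,yiby] add [zzjx,uotbd,dpxe] -> 10 lines: usdbv iirdg nglgj ggamc bckq zzjx uotbd dpxe gddf lzh
Hunk 2: at line 3 remove [bckq] add [aapox] -> 10 lines: usdbv iirdg nglgj ggamc aapox zzjx uotbd dpxe gddf lzh
Hunk 3: at line 2 remove [nglgj,ggamc,aapox] add [iubx] -> 8 lines: usdbv iirdg iubx zzjx uotbd dpxe gddf lzh

Answer: usdbv
iirdg
iubx
zzjx
uotbd
dpxe
gddf
lzh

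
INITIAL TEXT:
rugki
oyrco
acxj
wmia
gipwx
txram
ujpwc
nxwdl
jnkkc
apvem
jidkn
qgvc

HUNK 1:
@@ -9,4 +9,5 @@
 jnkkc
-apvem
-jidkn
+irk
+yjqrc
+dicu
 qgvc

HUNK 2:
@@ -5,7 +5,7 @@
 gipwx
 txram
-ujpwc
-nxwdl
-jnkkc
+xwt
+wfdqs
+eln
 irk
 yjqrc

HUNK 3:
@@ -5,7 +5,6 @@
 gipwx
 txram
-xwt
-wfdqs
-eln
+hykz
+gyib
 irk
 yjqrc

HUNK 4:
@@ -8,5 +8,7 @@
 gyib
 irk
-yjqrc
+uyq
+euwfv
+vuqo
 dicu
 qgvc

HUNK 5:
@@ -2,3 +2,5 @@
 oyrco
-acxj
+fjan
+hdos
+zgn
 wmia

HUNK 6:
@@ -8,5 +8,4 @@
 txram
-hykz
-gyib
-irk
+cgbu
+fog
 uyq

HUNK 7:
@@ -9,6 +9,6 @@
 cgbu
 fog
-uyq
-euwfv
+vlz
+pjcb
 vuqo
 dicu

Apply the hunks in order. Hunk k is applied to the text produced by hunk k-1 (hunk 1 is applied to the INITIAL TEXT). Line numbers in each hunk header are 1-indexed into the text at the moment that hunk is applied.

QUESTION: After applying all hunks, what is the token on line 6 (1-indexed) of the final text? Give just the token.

Hunk 1: at line 9 remove [apvem,jidkn] add [irk,yjqrc,dicu] -> 13 lines: rugki oyrco acxj wmia gipwx txram ujpwc nxwdl jnkkc irk yjqrc dicu qgvc
Hunk 2: at line 5 remove [ujpwc,nxwdl,jnkkc] add [xwt,wfdqs,eln] -> 13 lines: rugki oyrco acxj wmia gipwx txram xwt wfdqs eln irk yjqrc dicu qgvc
Hunk 3: at line 5 remove [xwt,wfdqs,eln] add [hykz,gyib] -> 12 lines: rugki oyrco acxj wmia gipwx txram hykz gyib irk yjqrc dicu qgvc
Hunk 4: at line 8 remove [yjqrc] add [uyq,euwfv,vuqo] -> 14 lines: rugki oyrco acxj wmia gipwx txram hykz gyib irk uyq euwfv vuqo dicu qgvc
Hunk 5: at line 2 remove [acxj] add [fjan,hdos,zgn] -> 16 lines: rugki oyrco fjan hdos zgn wmia gipwx txram hykz gyib irk uyq euwfv vuqo dicu qgvc
Hunk 6: at line 8 remove [hykz,gyib,irk] add [cgbu,fog] -> 15 lines: rugki oyrco fjan hdos zgn wmia gipwx txram cgbu fog uyq euwfv vuqo dicu qgvc
Hunk 7: at line 9 remove [uyq,euwfv] add [vlz,pjcb] -> 15 lines: rugki oyrco fjan hdos zgn wmia gipwx txram cgbu fog vlz pjcb vuqo dicu qgvc
Final line 6: wmia

Answer: wmia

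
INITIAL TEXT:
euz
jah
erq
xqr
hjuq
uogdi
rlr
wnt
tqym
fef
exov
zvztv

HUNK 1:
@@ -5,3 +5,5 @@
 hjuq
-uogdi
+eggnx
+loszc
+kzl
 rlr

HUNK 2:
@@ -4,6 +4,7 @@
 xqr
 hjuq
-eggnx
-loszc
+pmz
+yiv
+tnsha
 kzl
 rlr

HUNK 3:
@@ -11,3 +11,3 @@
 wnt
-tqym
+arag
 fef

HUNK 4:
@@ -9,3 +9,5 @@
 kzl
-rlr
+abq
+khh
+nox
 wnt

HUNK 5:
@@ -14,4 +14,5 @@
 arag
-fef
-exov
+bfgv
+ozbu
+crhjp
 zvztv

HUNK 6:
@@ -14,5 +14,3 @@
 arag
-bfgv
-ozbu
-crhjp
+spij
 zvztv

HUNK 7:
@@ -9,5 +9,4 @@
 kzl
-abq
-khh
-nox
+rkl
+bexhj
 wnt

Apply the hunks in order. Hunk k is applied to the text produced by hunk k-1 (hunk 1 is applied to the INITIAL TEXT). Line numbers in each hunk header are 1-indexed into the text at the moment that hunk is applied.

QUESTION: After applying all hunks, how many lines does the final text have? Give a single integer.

Answer: 15

Derivation:
Hunk 1: at line 5 remove [uogdi] add [eggnx,loszc,kzl] -> 14 lines: euz jah erq xqr hjuq eggnx loszc kzl rlr wnt tqym fef exov zvztv
Hunk 2: at line 4 remove [eggnx,loszc] add [pmz,yiv,tnsha] -> 15 lines: euz jah erq xqr hjuq pmz yiv tnsha kzl rlr wnt tqym fef exov zvztv
Hunk 3: at line 11 remove [tqym] add [arag] -> 15 lines: euz jah erq xqr hjuq pmz yiv tnsha kzl rlr wnt arag fef exov zvztv
Hunk 4: at line 9 remove [rlr] add [abq,khh,nox] -> 17 lines: euz jah erq xqr hjuq pmz yiv tnsha kzl abq khh nox wnt arag fef exov zvztv
Hunk 5: at line 14 remove [fef,exov] add [bfgv,ozbu,crhjp] -> 18 lines: euz jah erq xqr hjuq pmz yiv tnsha kzl abq khh nox wnt arag bfgv ozbu crhjp zvztv
Hunk 6: at line 14 remove [bfgv,ozbu,crhjp] add [spij] -> 16 lines: euz jah erq xqr hjuq pmz yiv tnsha kzl abq khh nox wnt arag spij zvztv
Hunk 7: at line 9 remove [abq,khh,nox] add [rkl,bexhj] -> 15 lines: euz jah erq xqr hjuq pmz yiv tnsha kzl rkl bexhj wnt arag spij zvztv
Final line count: 15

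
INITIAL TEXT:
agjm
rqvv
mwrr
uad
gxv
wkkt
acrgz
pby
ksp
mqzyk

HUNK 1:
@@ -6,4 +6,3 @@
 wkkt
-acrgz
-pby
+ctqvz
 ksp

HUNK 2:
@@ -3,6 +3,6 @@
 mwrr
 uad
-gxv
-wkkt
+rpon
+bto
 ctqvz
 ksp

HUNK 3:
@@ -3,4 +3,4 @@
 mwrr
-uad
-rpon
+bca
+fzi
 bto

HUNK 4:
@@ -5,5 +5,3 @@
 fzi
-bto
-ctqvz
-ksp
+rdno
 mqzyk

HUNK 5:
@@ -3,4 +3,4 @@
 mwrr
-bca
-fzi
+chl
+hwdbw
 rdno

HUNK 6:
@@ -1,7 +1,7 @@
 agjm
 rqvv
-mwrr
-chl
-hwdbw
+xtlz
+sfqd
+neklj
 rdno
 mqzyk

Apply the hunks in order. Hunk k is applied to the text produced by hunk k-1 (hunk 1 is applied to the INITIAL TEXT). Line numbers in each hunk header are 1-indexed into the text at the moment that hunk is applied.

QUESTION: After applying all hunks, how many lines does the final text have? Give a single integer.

Answer: 7

Derivation:
Hunk 1: at line 6 remove [acrgz,pby] add [ctqvz] -> 9 lines: agjm rqvv mwrr uad gxv wkkt ctqvz ksp mqzyk
Hunk 2: at line 3 remove [gxv,wkkt] add [rpon,bto] -> 9 lines: agjm rqvv mwrr uad rpon bto ctqvz ksp mqzyk
Hunk 3: at line 3 remove [uad,rpon] add [bca,fzi] -> 9 lines: agjm rqvv mwrr bca fzi bto ctqvz ksp mqzyk
Hunk 4: at line 5 remove [bto,ctqvz,ksp] add [rdno] -> 7 lines: agjm rqvv mwrr bca fzi rdno mqzyk
Hunk 5: at line 3 remove [bca,fzi] add [chl,hwdbw] -> 7 lines: agjm rqvv mwrr chl hwdbw rdno mqzyk
Hunk 6: at line 1 remove [mwrr,chl,hwdbw] add [xtlz,sfqd,neklj] -> 7 lines: agjm rqvv xtlz sfqd neklj rdno mqzyk
Final line count: 7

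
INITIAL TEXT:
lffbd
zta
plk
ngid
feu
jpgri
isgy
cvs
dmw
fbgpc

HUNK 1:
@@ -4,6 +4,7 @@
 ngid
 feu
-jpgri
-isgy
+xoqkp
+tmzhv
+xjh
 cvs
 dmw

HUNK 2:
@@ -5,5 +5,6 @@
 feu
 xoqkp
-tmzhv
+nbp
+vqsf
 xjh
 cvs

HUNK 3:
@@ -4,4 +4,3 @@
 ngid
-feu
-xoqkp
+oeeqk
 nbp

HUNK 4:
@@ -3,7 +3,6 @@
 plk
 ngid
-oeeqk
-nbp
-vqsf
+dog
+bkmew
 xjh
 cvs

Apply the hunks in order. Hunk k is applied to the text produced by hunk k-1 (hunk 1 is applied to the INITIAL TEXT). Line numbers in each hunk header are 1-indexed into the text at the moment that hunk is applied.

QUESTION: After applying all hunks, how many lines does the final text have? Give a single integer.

Hunk 1: at line 4 remove [jpgri,isgy] add [xoqkp,tmzhv,xjh] -> 11 lines: lffbd zta plk ngid feu xoqkp tmzhv xjh cvs dmw fbgpc
Hunk 2: at line 5 remove [tmzhv] add [nbp,vqsf] -> 12 lines: lffbd zta plk ngid feu xoqkp nbp vqsf xjh cvs dmw fbgpc
Hunk 3: at line 4 remove [feu,xoqkp] add [oeeqk] -> 11 lines: lffbd zta plk ngid oeeqk nbp vqsf xjh cvs dmw fbgpc
Hunk 4: at line 3 remove [oeeqk,nbp,vqsf] add [dog,bkmew] -> 10 lines: lffbd zta plk ngid dog bkmew xjh cvs dmw fbgpc
Final line count: 10

Answer: 10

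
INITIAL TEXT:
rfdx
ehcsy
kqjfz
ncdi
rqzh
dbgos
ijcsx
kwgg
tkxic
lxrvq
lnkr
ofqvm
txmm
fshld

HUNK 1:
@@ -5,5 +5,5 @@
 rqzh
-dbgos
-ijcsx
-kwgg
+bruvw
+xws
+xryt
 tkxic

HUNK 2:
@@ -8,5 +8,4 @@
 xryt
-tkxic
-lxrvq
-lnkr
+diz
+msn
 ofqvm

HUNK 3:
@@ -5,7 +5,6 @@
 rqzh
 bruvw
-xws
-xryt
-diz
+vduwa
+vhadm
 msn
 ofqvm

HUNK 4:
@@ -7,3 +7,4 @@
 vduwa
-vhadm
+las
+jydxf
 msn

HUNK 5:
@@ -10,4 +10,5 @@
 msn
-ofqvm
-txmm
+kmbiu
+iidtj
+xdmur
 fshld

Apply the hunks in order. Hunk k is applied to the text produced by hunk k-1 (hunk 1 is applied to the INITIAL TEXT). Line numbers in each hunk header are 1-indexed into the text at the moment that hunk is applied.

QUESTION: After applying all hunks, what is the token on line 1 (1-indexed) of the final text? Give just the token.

Answer: rfdx

Derivation:
Hunk 1: at line 5 remove [dbgos,ijcsx,kwgg] add [bruvw,xws,xryt] -> 14 lines: rfdx ehcsy kqjfz ncdi rqzh bruvw xws xryt tkxic lxrvq lnkr ofqvm txmm fshld
Hunk 2: at line 8 remove [tkxic,lxrvq,lnkr] add [diz,msn] -> 13 lines: rfdx ehcsy kqjfz ncdi rqzh bruvw xws xryt diz msn ofqvm txmm fshld
Hunk 3: at line 5 remove [xws,xryt,diz] add [vduwa,vhadm] -> 12 lines: rfdx ehcsy kqjfz ncdi rqzh bruvw vduwa vhadm msn ofqvm txmm fshld
Hunk 4: at line 7 remove [vhadm] add [las,jydxf] -> 13 lines: rfdx ehcsy kqjfz ncdi rqzh bruvw vduwa las jydxf msn ofqvm txmm fshld
Hunk 5: at line 10 remove [ofqvm,txmm] add [kmbiu,iidtj,xdmur] -> 14 lines: rfdx ehcsy kqjfz ncdi rqzh bruvw vduwa las jydxf msn kmbiu iidtj xdmur fshld
Final line 1: rfdx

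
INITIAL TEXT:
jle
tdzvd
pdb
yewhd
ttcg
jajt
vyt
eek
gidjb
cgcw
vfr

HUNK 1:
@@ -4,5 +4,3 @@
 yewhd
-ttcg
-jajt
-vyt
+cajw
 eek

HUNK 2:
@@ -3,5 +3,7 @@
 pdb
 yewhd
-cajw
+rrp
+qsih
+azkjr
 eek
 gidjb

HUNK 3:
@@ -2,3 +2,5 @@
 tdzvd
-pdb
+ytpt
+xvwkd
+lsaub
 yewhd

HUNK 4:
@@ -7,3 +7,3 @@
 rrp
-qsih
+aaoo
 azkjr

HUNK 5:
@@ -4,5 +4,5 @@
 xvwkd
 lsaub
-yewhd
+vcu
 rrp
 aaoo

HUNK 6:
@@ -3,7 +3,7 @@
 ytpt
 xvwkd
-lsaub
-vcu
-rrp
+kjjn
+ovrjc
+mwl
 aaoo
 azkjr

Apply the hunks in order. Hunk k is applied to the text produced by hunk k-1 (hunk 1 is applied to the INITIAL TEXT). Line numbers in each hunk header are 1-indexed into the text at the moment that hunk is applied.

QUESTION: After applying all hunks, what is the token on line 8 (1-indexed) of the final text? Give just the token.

Answer: aaoo

Derivation:
Hunk 1: at line 4 remove [ttcg,jajt,vyt] add [cajw] -> 9 lines: jle tdzvd pdb yewhd cajw eek gidjb cgcw vfr
Hunk 2: at line 3 remove [cajw] add [rrp,qsih,azkjr] -> 11 lines: jle tdzvd pdb yewhd rrp qsih azkjr eek gidjb cgcw vfr
Hunk 3: at line 2 remove [pdb] add [ytpt,xvwkd,lsaub] -> 13 lines: jle tdzvd ytpt xvwkd lsaub yewhd rrp qsih azkjr eek gidjb cgcw vfr
Hunk 4: at line 7 remove [qsih] add [aaoo] -> 13 lines: jle tdzvd ytpt xvwkd lsaub yewhd rrp aaoo azkjr eek gidjb cgcw vfr
Hunk 5: at line 4 remove [yewhd] add [vcu] -> 13 lines: jle tdzvd ytpt xvwkd lsaub vcu rrp aaoo azkjr eek gidjb cgcw vfr
Hunk 6: at line 3 remove [lsaub,vcu,rrp] add [kjjn,ovrjc,mwl] -> 13 lines: jle tdzvd ytpt xvwkd kjjn ovrjc mwl aaoo azkjr eek gidjb cgcw vfr
Final line 8: aaoo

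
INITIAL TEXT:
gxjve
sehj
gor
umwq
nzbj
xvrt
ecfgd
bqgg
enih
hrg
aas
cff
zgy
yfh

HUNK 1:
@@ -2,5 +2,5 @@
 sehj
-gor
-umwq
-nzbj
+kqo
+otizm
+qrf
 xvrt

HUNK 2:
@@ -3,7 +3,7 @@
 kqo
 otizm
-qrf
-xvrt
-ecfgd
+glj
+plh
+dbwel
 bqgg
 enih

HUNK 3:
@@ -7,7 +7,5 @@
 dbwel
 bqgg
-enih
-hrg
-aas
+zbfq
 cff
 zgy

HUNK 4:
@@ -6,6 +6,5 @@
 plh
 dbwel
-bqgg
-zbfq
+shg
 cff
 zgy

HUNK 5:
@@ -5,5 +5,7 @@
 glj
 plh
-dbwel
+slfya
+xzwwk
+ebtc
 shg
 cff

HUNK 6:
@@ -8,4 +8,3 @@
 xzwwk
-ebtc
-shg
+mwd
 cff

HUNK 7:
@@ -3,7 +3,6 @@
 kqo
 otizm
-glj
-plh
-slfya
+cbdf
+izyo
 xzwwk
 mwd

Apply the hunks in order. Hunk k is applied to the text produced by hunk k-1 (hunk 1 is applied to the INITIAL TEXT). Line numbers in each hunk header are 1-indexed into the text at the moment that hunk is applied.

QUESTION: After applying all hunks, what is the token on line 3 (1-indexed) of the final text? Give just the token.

Hunk 1: at line 2 remove [gor,umwq,nzbj] add [kqo,otizm,qrf] -> 14 lines: gxjve sehj kqo otizm qrf xvrt ecfgd bqgg enih hrg aas cff zgy yfh
Hunk 2: at line 3 remove [qrf,xvrt,ecfgd] add [glj,plh,dbwel] -> 14 lines: gxjve sehj kqo otizm glj plh dbwel bqgg enih hrg aas cff zgy yfh
Hunk 3: at line 7 remove [enih,hrg,aas] add [zbfq] -> 12 lines: gxjve sehj kqo otizm glj plh dbwel bqgg zbfq cff zgy yfh
Hunk 4: at line 6 remove [bqgg,zbfq] add [shg] -> 11 lines: gxjve sehj kqo otizm glj plh dbwel shg cff zgy yfh
Hunk 5: at line 5 remove [dbwel] add [slfya,xzwwk,ebtc] -> 13 lines: gxjve sehj kqo otizm glj plh slfya xzwwk ebtc shg cff zgy yfh
Hunk 6: at line 8 remove [ebtc,shg] add [mwd] -> 12 lines: gxjve sehj kqo otizm glj plh slfya xzwwk mwd cff zgy yfh
Hunk 7: at line 3 remove [glj,plh,slfya] add [cbdf,izyo] -> 11 lines: gxjve sehj kqo otizm cbdf izyo xzwwk mwd cff zgy yfh
Final line 3: kqo

Answer: kqo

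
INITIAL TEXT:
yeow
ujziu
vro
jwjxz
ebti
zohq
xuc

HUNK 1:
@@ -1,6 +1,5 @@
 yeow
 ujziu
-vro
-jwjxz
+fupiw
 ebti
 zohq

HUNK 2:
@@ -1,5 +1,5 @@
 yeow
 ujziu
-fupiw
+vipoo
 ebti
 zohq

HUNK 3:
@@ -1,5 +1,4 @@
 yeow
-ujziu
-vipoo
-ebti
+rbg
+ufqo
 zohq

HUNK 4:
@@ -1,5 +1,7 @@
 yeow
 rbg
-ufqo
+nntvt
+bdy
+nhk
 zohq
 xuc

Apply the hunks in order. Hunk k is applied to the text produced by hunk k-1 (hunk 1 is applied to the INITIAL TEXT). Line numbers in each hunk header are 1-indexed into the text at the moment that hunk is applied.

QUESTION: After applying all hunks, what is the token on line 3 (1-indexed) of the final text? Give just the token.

Hunk 1: at line 1 remove [vro,jwjxz] add [fupiw] -> 6 lines: yeow ujziu fupiw ebti zohq xuc
Hunk 2: at line 1 remove [fupiw] add [vipoo] -> 6 lines: yeow ujziu vipoo ebti zohq xuc
Hunk 3: at line 1 remove [ujziu,vipoo,ebti] add [rbg,ufqo] -> 5 lines: yeow rbg ufqo zohq xuc
Hunk 4: at line 1 remove [ufqo] add [nntvt,bdy,nhk] -> 7 lines: yeow rbg nntvt bdy nhk zohq xuc
Final line 3: nntvt

Answer: nntvt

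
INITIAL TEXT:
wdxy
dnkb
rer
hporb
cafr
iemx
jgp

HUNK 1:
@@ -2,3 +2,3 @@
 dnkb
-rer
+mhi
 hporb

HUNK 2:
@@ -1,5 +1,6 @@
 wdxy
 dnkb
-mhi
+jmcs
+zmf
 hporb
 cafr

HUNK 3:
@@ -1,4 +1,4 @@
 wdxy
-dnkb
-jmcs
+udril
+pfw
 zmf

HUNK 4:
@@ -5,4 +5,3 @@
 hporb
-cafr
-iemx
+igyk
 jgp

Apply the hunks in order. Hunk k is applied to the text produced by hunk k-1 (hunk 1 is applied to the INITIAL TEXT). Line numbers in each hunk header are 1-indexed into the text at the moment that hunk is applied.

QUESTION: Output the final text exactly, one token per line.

Answer: wdxy
udril
pfw
zmf
hporb
igyk
jgp

Derivation:
Hunk 1: at line 2 remove [rer] add [mhi] -> 7 lines: wdxy dnkb mhi hporb cafr iemx jgp
Hunk 2: at line 1 remove [mhi] add [jmcs,zmf] -> 8 lines: wdxy dnkb jmcs zmf hporb cafr iemx jgp
Hunk 3: at line 1 remove [dnkb,jmcs] add [udril,pfw] -> 8 lines: wdxy udril pfw zmf hporb cafr iemx jgp
Hunk 4: at line 5 remove [cafr,iemx] add [igyk] -> 7 lines: wdxy udril pfw zmf hporb igyk jgp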